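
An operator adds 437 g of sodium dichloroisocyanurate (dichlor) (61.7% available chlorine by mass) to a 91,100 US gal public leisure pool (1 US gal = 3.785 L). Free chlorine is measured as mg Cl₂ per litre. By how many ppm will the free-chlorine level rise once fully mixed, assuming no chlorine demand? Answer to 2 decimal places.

0.78 ppm

Volume: 91,100 US gal × 3.785 L/gal = 344,814 L.
Available chlorine delivered: 437 g × 0.617 = 269.6 g as Cl₂.
Concentration rise: 269.6 g / 344,814 L = 0.782 mg/L = 0.78 ppm.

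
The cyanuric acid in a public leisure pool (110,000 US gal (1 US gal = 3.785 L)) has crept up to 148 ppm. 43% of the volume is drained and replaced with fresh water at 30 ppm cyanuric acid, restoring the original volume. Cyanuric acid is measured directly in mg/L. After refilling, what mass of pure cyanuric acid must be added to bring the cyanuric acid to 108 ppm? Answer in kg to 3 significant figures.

4.47 kg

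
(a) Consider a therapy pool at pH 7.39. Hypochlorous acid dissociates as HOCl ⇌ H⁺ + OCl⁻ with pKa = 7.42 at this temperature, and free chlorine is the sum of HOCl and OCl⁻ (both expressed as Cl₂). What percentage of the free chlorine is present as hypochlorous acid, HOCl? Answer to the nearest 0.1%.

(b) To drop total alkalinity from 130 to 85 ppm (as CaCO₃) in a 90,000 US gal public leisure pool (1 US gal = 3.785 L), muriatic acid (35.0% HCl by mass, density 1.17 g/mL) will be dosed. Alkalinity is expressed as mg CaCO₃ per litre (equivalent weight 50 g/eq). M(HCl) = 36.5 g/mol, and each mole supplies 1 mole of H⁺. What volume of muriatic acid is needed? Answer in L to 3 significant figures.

(a) 51.7%; (b) 27.3 L

(a) [OCl⁻]/[HOCl] = 10^(pH − pKa) = 10^(7.39 − 7.42) = 10^-0.03 = 0.9333.
(a) Fraction as HOCl = 1 / (1 + 0.9333) = 0.5173.

(b) Volume: 90,000 US gal × 3.785 L/gal = 340,650 L.
(b) Alkalinity to neutralize: (130 − 85) = 45 mg/L as CaCO₃ × 340,650 L = 15,330 g as CaCO₃.
(b) Equivalents of H⁺ required: 15,330 ÷ 50 g/eq = 306.6 eq = 306.6 mol HCl.
(b) Mass of HCl: 306.6 × 36.5 = 11,190 g.
(b) Mass of 35.0% solution: 11,190 / 0.35 = 31,970 g.
(b) Volume: 31,970 g ÷ 1.17 g/mL = 27,330 mL.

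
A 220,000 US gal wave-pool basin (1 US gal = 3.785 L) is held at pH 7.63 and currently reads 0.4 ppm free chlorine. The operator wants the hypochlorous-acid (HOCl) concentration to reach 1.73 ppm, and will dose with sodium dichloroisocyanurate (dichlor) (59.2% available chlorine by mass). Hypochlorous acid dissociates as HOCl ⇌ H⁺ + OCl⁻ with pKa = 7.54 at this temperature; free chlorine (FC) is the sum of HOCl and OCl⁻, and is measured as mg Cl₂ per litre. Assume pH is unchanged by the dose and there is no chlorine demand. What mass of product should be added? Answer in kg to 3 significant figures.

Volume: 220,000 US gal × 3.785 L/gal = 832,700 L.
[OCl⁻]/[HOCl] = 10^(pH − pKa) = 10^(7.63 − 7.54) = 1.23; fraction as HOCl = 1/(1 + 1.23) = 0.4484.
Free chlorine required for 1.73 ppm HOCl: 1.73 / 0.4484 = 3.858 ppm.
FC to add: 3.858 − 0.4 = 3.458 mg/L as Cl₂.
Cl₂ equivalent: 3.458 mg/L × 832,700 L = 2880 g.
Product at 59.2% available Cl: 2880 / 0.592 = 4864 g.

4.86 kg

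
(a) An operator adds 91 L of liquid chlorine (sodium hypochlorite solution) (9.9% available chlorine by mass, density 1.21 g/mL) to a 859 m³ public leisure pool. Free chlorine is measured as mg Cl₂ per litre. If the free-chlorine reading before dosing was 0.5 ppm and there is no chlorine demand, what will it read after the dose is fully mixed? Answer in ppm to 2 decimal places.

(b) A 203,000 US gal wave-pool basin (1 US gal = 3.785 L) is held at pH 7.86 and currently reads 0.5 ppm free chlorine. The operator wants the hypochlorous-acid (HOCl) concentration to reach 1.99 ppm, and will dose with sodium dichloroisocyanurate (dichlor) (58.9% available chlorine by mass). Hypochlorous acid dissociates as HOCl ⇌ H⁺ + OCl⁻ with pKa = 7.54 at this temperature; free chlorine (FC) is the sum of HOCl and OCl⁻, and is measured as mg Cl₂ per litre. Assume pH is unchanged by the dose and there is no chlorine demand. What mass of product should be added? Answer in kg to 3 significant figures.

(a) Volume: 859 m³ = 859,000 L.
(a) Mass of solution: 91 L × 1000 mL/L × 1.21 g/mL = 110,100 g.
(a) Available chlorine delivered: 110,100 g × 0.099 = 10,900 g as Cl₂.
(a) Concentration rise: 10,900 g / 859,000 L = 12.69 mg/L = 12.69 ppm.
(a) Final FC: 0.5 + 12.69 = 13.19 ppm.

(b) Volume: 203,000 US gal × 3.785 L/gal = 768,355 L.
(b) [OCl⁻]/[HOCl] = 10^(pH − pKa) = 10^(7.86 − 7.54) = 2.089; fraction as HOCl = 1/(1 + 2.089) = 0.3237.
(b) Free chlorine required for 1.99 ppm HOCl: 1.99 / 0.3237 = 6.148 ppm.
(b) FC to add: 6.148 − 0.5 = 5.648 mg/L as Cl₂.
(b) Cl₂ equivalent: 5.648 mg/L × 768,355 L = 4339 g.
(b) Product at 58.9% available Cl: 4339 / 0.589 = 7367 g.

(a) 13.19 ppm; (b) 7.37 kg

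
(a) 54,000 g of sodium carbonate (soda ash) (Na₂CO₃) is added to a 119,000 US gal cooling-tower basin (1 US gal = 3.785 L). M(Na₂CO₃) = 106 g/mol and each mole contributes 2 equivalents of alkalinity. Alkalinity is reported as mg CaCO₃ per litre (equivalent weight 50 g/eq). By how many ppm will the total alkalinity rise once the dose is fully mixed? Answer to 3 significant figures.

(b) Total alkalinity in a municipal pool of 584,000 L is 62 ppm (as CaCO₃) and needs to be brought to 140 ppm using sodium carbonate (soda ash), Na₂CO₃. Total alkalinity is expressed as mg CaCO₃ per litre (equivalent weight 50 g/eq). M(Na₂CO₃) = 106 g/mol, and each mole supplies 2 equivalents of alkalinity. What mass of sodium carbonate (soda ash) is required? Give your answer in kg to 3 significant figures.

(a) Volume: 119,000 US gal × 3.785 L/gal = 450,415 L.
(a) Moles of Na₂CO₃: 54,000 g ÷ 106 g/mol = 509.4 mol → 1019 eq of alkalinity.
(a) As CaCO₃: 1019 eq × 50 g/eq = 50,940 g.
(a) Rise: 50,940 g / 450,415 L × 1000 = 113.1 mg/L.

(b) Alkalinity to add: (140 − 62) = 78 mg/L as CaCO₃ × 584,000 L = 45,550 g as CaCO₃.
(b) Equivalents: 45,550 g ÷ 50 g/eq = 911 eq.
(b) Each mole of Na₂CO₃ supplies 2 eq, so 911 / 2 = 455.5 mol.
(b) Mass: 455.5 mol × 106 g/mol = 48,290 g.

(a) 113 ppm; (b) 48.3 kg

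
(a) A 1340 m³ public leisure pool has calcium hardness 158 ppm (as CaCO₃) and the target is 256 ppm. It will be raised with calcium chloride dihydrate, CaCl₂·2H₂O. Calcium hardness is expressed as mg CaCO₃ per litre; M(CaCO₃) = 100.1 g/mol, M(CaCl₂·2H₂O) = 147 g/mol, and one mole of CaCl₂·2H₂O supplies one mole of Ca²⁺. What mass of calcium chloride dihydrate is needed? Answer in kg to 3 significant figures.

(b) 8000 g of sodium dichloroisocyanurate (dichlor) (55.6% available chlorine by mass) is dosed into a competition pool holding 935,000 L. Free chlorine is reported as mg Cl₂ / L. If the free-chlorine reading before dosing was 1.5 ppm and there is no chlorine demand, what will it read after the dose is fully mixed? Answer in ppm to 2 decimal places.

(a) 193 kg; (b) 6.26 ppm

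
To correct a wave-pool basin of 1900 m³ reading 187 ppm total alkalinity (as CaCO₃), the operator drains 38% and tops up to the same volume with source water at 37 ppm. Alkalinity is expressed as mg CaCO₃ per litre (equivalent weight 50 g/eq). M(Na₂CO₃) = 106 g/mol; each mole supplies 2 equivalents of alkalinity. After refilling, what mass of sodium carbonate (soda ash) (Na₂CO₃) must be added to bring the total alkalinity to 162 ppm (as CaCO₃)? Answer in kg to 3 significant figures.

64.4 kg

Volume: 1900 m³ = 1,900,000 L.
After draining 38% and refilling: 187 × 0.62 + 37 × 0.38 = 130 ppm.
Deficit to target: 162 − 130 = 32 mg/L.
As CaCO₃: 32 mg/L × 1,900,000 L = 60,800 g; ÷ 50 g/eq ÷ 2 = 608 mol Na₂CO₃.
Mass: 608 × 106 = 64,450 g.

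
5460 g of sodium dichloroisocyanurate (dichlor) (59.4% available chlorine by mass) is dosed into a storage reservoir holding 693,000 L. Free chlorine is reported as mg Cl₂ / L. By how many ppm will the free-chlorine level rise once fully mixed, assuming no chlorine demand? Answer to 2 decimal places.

Available chlorine delivered: 5460 g × 0.594 = 3243 g as Cl₂.
Concentration rise: 3243 g / 693,000 L = 4.68 mg/L = 4.68 ppm.

4.68 ppm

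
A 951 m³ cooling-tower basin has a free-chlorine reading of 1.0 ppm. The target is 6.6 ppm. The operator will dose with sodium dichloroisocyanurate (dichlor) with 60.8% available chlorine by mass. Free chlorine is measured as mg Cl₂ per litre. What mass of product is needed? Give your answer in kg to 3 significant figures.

Volume: 951 m³ = 951,000 L.
Chlorine deficit: 6.6 − 1.0 = 5.6 ppm = 5.6 mg/L as Cl₂.
Cl₂ equivalent needed: 5.6 mg/L × 951,000 L = 5,326,000 mg = 5326 g.
Product at 60.8% available chlorine: 5326 / 0.608 = 8759 g.

8.76 kg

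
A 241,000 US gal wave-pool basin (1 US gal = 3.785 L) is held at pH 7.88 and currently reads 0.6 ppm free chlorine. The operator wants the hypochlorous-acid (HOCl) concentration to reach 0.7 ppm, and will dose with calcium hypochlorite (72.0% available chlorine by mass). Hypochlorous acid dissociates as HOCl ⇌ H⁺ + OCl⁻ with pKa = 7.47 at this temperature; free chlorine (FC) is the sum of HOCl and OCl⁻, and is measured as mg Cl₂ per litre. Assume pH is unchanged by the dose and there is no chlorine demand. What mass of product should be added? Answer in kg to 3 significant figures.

2.41 kg

Volume: 241,000 US gal × 3.785 L/gal = 912,185 L.
[OCl⁻]/[HOCl] = 10^(pH − pKa) = 10^(7.88 − 7.47) = 2.57; fraction as HOCl = 1/(1 + 2.57) = 0.2801.
Free chlorine required for 0.7 ppm HOCl: 0.7 / 0.2801 = 2.499 ppm.
FC to add: 2.499 − 0.6 = 1.899 mg/L as Cl₂.
Cl₂ equivalent: 1.899 mg/L × 912,185 L = 1732 g.
Product at 72.0% available Cl: 1732 / 0.72 = 2406 g.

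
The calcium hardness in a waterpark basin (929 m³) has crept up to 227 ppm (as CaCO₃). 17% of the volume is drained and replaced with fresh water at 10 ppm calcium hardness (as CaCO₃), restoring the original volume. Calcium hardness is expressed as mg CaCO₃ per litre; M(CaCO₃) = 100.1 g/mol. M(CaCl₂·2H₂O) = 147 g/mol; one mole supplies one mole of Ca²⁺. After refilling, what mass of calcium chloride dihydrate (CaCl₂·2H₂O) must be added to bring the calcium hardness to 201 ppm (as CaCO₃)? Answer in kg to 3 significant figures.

Volume: 929 m³ = 929,000 L.
After draining 17% and refilling: 227 × 0.83 + 10 × 0.17 = 190.11 ppm.
Deficit to target: 201 − 190.11 = 10.89 mg/L.
As CaCO₃: 10.89 mg/L × 929,000 L = 10,120 g; ÷ 100.1 = 101.1 mol Ca²⁺.
Mass: 101.1 × 147 = 14,860 g.

14.9 kg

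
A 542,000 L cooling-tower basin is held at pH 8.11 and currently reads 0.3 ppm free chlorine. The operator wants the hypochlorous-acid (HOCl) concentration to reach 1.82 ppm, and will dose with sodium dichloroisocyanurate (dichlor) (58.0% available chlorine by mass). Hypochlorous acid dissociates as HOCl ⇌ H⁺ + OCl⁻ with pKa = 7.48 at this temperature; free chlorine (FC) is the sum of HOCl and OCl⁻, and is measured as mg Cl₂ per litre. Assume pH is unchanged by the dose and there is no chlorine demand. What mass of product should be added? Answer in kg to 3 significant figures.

8.68 kg

[OCl⁻]/[HOCl] = 10^(pH − pKa) = 10^(8.11 − 7.48) = 4.266; fraction as HOCl = 1/(1 + 4.266) = 0.1899.
Free chlorine required for 1.82 ppm HOCl: 1.82 / 0.1899 = 9.584 ppm.
FC to add: 9.584 − 0.3 = 9.284 mg/L as Cl₂.
Cl₂ equivalent: 9.284 mg/L × 542,000 L = 5032 g.
Product at 58.0% available Cl: 5032 / 0.58 = 8676 g.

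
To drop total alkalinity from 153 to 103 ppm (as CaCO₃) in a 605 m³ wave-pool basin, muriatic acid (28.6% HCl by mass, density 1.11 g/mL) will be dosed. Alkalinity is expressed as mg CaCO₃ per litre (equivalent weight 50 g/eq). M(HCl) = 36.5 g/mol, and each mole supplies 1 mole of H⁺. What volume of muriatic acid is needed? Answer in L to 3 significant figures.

Volume: 605 m³ = 605,000 L.
Alkalinity to neutralize: (153 − 103) = 50 mg/L as CaCO₃ × 605,000 L = 30,250 g as CaCO₃.
Equivalents of H⁺ required: 30,250 ÷ 50 g/eq = 605 eq = 605 mol HCl.
Mass of HCl: 605 × 36.5 = 22,080 g.
Mass of 28.6% solution: 22,080 / 0.286 = 77,210 g.
Volume: 77,210 g ÷ 1.11 g/mL = 69,560 mL.

69.6 L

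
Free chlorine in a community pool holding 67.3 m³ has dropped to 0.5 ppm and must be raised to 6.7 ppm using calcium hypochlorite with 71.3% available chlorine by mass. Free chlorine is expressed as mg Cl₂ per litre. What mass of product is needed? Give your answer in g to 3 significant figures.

585 g

Volume: 67.3 m³ = 67,300 L.
Chlorine deficit: 6.7 − 0.5 = 6.2 ppm = 6.2 mg/L as Cl₂.
Cl₂ equivalent needed: 6.2 mg/L × 67,300 L = 417,300 mg = 417.3 g.
Product at 71.3% available chlorine: 417.3 / 0.713 = 585.2 g.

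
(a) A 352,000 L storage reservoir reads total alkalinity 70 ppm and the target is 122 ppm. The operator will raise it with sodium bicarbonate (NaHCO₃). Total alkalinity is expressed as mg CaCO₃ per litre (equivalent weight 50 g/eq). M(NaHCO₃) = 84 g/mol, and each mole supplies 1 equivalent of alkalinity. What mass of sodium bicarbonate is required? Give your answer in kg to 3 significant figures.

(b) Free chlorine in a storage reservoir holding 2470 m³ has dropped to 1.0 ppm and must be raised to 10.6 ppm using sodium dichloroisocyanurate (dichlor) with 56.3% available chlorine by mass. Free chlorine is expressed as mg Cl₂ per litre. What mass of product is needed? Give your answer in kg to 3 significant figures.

(a) 30.8 kg; (b) 42.1 kg

(a) Alkalinity to add: (122 − 70) = 52 mg/L as CaCO₃ × 352,000 L = 18,300 g as CaCO₃.
(a) Equivalents: 18,300 g ÷ 50 g/eq = 366.1 eq.
(a) NaHCO₃ supplies 1 eq per mole → 366.1 mol.
(a) Mass: 366.1 mol × 84 g/mol = 30,750 g.

(b) Volume: 2470 m³ = 2,470,000 L.
(b) Chlorine deficit: 10.6 − 1.0 = 9.6 ppm = 9.6 mg/L as Cl₂.
(b) Cl₂ equivalent needed: 9.6 mg/L × 2,470,000 L = 23,710,000 mg = 23,710 g.
(b) Product at 56.3% available chlorine: 23,710 / 0.563 = 42,120 g.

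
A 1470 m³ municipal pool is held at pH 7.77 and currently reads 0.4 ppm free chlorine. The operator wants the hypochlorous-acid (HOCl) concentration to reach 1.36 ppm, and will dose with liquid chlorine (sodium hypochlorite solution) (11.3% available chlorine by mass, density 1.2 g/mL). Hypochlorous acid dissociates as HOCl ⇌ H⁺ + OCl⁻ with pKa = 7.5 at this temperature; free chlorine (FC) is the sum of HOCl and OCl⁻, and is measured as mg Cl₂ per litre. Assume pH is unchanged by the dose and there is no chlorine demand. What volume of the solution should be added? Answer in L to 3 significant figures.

37.9 L

Volume: 1470 m³ = 1,470,000 L.
[OCl⁻]/[HOCl] = 10^(pH − pKa) = 10^(7.77 − 7.5) = 1.862; fraction as HOCl = 1/(1 + 1.862) = 0.3494.
Free chlorine required for 1.36 ppm HOCl: 1.36 / 0.3494 = 3.892 ppm.
FC to add: 3.892 − 0.4 = 3.492 mg/L as Cl₂.
Cl₂ equivalent: 3.492 mg/L × 1,470,000 L = 5134 g.
Product at 11.3% available Cl: 5134 / 0.113 = 45,430 g.
Volume: 45,430 g ÷ 1.2 g/mL = 37,860 mL.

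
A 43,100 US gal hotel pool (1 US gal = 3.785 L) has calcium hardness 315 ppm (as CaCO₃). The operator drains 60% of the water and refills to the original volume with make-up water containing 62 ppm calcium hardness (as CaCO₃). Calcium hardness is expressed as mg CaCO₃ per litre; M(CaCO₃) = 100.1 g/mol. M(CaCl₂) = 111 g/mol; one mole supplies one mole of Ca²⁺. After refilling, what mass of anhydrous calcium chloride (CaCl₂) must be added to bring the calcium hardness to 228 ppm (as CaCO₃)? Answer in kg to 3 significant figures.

11.7 kg

Volume: 43,100 US gal × 3.785 L/gal = 163,134 L.
After draining 60% and refilling: 315 × 0.40 + 62 × 0.60 = 163.2 ppm.
Deficit to target: 228 − 163.2 = 64.8 mg/L.
As CaCO₃: 64.8 mg/L × 163,134 L = 10,570 g; ÷ 100.1 = 105.6 mol Ca²⁺.
Mass: 105.6 × 111 = 11,720 g.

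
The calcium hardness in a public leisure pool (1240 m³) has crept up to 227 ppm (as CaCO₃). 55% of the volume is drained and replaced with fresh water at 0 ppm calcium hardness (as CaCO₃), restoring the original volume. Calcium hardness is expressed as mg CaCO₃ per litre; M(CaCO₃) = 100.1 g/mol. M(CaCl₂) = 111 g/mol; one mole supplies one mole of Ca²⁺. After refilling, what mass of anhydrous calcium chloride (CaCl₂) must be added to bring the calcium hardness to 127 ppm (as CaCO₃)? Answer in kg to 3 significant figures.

34.2 kg

Volume: 1240 m³ = 1,240,000 L.
After draining 55% and refilling: 227 × 0.45 + 0 × 0.55 = 102.15 ppm.
Deficit to target: 127 − 102.15 = 24.85 mg/L.
As CaCO₃: 24.85 mg/L × 1,240,000 L = 30,810 g; ÷ 100.1 = 307.8 mol Ca²⁺.
Mass: 307.8 × 111 = 34,170 g.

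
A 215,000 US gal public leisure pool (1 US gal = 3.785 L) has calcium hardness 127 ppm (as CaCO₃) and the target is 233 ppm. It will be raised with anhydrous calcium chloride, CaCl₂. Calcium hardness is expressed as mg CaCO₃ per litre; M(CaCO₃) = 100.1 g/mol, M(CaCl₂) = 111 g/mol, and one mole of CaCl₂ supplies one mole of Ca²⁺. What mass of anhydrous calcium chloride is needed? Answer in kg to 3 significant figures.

95.7 kg

Volume: 215,000 US gal × 3.785 L/gal = 813,775 L.
Hardness to add: (233 − 127) = 106 mg/L as CaCO₃ × 813,775 L = 86,260 g as CaCO₃.
Moles of Ca²⁺ (1 mol Ca²⁺ ≡ 1 mol CaCO₃): 86,260 / 100.1 g/mol = 861.7 mol.
Mass of CaCl₂: 861.7 × 111 = 95,650 g.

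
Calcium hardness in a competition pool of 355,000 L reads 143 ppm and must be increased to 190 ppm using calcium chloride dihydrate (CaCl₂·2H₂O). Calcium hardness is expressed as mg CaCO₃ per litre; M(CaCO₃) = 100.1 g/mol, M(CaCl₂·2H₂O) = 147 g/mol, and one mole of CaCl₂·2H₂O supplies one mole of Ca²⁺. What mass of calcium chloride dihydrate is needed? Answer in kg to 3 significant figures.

Hardness to add: (190 − 143) = 47 mg/L as CaCO₃ × 355,000 L = 16,680 g as CaCO₃.
Moles of Ca²⁺ (1 mol Ca²⁺ ≡ 1 mol CaCO₃): 16,680 / 100.1 g/mol = 166.7 mol.
Mass of CaCl₂·2H₂O: 166.7 × 147 = 24,500 g.

24.5 kg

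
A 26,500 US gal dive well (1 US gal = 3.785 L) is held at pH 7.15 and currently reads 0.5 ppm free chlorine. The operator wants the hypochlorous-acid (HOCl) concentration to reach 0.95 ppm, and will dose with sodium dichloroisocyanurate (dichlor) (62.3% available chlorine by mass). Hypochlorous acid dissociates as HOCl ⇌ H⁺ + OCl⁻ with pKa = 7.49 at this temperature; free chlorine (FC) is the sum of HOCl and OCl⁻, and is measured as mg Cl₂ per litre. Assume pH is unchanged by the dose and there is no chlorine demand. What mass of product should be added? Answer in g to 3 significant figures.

142 g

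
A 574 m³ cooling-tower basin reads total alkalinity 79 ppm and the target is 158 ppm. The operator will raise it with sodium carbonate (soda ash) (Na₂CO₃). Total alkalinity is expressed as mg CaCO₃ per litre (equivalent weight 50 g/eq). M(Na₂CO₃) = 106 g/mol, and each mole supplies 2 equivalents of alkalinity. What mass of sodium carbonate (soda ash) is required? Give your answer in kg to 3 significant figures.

48.1 kg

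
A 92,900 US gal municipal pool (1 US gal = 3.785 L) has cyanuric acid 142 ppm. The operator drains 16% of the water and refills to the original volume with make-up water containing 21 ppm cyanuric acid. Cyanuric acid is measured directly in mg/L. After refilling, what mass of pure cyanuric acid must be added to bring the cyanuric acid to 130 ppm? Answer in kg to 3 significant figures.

2.59 kg

Volume: 92,900 US gal × 3.785 L/gal = 351,626 L.
After draining 16% and refilling: 142 × 0.84 + 21 × 0.16 = 122.64 ppm.
Deficit to target: 130 − 122.64 = 7.36 mg/L.
Mass: 7.36 mg/L × 351,626 L = 2588 g cyanuric acid.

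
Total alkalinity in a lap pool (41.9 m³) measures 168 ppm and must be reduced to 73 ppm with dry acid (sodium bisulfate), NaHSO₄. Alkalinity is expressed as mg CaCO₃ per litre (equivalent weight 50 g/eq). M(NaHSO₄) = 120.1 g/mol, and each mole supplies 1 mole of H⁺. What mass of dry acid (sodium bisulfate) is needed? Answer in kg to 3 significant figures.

Volume: 41.9 m³ = 41,900 L.
Alkalinity to neutralize: (168 − 73) = 95 mg/L as CaCO₃ × 41,900 L = 3980 g as CaCO₃.
Equivalents of H⁺ required: 3980 ÷ 50 g/eq = 79.61 eq = 79.61 mol NaHSO₄.
Mass of NaHSO₄: 79.61 × 120.1 = 9561 g.

9.56 kg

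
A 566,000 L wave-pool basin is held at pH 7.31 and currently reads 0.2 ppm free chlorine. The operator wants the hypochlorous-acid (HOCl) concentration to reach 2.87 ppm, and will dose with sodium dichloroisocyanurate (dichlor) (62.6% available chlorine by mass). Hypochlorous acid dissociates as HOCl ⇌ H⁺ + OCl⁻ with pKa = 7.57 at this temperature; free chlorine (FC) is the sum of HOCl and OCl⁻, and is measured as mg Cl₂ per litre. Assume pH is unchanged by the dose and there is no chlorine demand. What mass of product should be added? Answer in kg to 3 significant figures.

[OCl⁻]/[HOCl] = 10^(pH − pKa) = 10^(7.31 − 7.57) = 0.5495; fraction as HOCl = 1/(1 + 0.5495) = 0.6454.
Free chlorine required for 2.87 ppm HOCl: 2.87 / 0.6454 = 4.447 ppm.
FC to add: 4.447 − 0.2 = 4.247 mg/L as Cl₂.
Cl₂ equivalent: 4.247 mg/L × 566,000 L = 2404 g.
Product at 62.6% available Cl: 2404 / 0.626 = 3840 g.

3.84 kg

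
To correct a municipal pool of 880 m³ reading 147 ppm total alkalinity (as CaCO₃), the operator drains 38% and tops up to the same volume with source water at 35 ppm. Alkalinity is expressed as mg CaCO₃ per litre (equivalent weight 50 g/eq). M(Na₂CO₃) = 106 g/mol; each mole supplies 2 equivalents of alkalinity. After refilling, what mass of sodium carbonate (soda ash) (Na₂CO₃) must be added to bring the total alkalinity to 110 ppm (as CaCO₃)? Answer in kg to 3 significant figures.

5.19 kg

Volume: 880 m³ = 880,000 L.
After draining 38% and refilling: 147 × 0.62 + 35 × 0.38 = 104.44 ppm.
Deficit to target: 110 − 104.44 = 5.56 mg/L.
As CaCO₃: 5.56 mg/L × 880,000 L = 4893 g; ÷ 50 g/eq ÷ 2 = 48.93 mol Na₂CO₃.
Mass: 48.93 × 106 = 5186 g.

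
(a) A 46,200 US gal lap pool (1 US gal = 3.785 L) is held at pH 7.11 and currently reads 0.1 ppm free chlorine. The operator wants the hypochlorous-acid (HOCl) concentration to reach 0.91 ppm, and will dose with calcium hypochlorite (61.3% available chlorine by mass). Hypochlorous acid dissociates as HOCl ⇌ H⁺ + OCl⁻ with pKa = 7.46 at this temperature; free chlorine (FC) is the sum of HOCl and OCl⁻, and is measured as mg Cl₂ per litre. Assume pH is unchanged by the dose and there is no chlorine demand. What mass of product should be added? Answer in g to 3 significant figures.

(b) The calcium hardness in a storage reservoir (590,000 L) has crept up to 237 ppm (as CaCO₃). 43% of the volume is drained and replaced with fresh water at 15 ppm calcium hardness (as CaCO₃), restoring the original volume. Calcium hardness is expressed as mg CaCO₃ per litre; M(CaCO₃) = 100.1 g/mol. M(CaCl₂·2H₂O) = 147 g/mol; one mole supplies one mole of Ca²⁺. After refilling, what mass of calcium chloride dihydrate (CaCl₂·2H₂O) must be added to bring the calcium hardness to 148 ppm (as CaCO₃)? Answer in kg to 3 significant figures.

(a) 347 g; (b) 5.60 kg

(a) Volume: 46,200 US gal × 3.785 L/gal = 174,867 L.
(a) [OCl⁻]/[HOCl] = 10^(pH − pKa) = 10^(7.11 − 7.46) = 0.4467; fraction as HOCl = 1/(1 + 0.4467) = 0.6912.
(a) Free chlorine required for 0.91 ppm HOCl: 0.91 / 0.6912 = 1.316 ppm.
(a) FC to add: 1.316 − 0.1 = 1.216 mg/L as Cl₂.
(a) Cl₂ equivalent: 1.216 mg/L × 174,867 L = 212.7 g.
(a) Product at 61.3% available Cl: 212.7 / 0.613 = 347 g.

(b) After draining 43% and refilling: 237 × 0.57 + 15 × 0.43 = 141.54 ppm.
(b) Deficit to target: 148 − 141.54 = 6.46 mg/L.
(b) As CaCO₃: 6.46 mg/L × 590,000 L = 3811 g; ÷ 100.1 = 38.08 mol Ca²⁺.
(b) Mass: 38.08 × 147 = 5597 g.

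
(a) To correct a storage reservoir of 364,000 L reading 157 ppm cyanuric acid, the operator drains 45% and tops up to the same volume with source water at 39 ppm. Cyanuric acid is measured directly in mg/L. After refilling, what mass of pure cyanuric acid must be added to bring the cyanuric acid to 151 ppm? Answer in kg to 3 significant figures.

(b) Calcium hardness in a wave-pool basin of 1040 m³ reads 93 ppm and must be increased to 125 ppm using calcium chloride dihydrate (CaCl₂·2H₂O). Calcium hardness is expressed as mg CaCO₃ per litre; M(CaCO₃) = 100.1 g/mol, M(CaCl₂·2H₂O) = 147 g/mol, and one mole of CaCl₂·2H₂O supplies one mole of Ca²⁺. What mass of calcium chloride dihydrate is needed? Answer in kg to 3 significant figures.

(a) 17.1 kg; (b) 48.9 kg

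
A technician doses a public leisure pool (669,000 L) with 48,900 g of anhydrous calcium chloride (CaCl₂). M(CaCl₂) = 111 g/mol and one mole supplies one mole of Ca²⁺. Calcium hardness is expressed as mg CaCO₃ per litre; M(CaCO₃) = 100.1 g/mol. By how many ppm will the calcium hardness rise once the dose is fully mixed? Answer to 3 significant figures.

65.9 ppm

Moles of Ca²⁺: 48,900 g ÷ 111 g/mol = 440.5 mol.
As CaCO₃: 440.5 mol × 100.1 g/mol = 44,100 g.
Rise: 44,100 g / 669,000 L × 1000 = 65.92 mg/L.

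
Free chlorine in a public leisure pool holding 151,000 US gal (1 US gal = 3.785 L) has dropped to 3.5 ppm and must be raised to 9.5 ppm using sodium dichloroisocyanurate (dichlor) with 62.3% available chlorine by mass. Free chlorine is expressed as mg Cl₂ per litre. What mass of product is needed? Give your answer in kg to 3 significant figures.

5.50 kg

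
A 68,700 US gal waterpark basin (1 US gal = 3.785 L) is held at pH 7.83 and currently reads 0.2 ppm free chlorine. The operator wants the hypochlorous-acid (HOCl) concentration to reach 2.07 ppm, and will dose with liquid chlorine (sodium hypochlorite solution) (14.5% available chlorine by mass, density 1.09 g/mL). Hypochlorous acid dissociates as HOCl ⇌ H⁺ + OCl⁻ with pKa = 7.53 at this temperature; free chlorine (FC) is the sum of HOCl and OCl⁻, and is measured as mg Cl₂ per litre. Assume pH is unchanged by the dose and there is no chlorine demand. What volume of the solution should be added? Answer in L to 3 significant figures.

Volume: 68,700 US gal × 3.785 L/gal = 260,030 L.
[OCl⁻]/[HOCl] = 10^(pH − pKa) = 10^(7.83 − 7.53) = 1.995; fraction as HOCl = 1/(1 + 1.995) = 0.3339.
Free chlorine required for 2.07 ppm HOCl: 2.07 / 0.3339 = 6.2 ppm.
FC to add: 6.2 − 0.2 = 6 mg/L as Cl₂.
Cl₂ equivalent: 6 mg/L × 260,030 L = 1560 g.
Product at 14.5% available Cl: 1560 / 0.145 = 10,760 g.
Volume: 10,760 g ÷ 1.09 g/mL = 9872 mL.

9.87 L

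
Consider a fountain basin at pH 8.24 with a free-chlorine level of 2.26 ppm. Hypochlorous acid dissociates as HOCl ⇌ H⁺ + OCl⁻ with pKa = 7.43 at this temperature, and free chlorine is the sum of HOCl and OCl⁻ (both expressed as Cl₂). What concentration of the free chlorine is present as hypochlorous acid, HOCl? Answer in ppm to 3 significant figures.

0.303 ppm

[OCl⁻]/[HOCl] = 10^(pH − pKa) = 10^(8.24 − 7.43) = 10^0.81 = 6.457.
Fraction as HOCl = 1 / (1 + 6.457) = 0.1341.
HOCl = 0.1341 × 2.26 ppm = 0.3031 ppm.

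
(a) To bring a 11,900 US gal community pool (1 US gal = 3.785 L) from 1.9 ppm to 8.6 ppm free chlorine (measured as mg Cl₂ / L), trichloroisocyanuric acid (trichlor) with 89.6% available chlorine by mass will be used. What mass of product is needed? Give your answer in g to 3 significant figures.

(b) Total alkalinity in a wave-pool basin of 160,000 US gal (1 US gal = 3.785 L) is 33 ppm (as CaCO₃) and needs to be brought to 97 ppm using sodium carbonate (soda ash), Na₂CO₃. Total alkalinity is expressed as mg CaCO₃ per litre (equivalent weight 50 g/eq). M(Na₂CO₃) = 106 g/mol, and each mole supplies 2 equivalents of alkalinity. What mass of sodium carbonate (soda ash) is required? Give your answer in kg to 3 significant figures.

(a) Volume: 11,900 US gal × 3.785 L/gal = 45,042 L.
(a) Chlorine deficit: 8.6 − 1.9 = 6.7 ppm = 6.7 mg/L as Cl₂.
(a) Cl₂ equivalent needed: 6.7 mg/L × 45,042 L = 301,800 mg = 301.8 g.
(a) Product at 89.6% available chlorine: 301.8 / 0.896 = 336.8 g.

(b) Volume: 160,000 US gal × 3.785 L/gal = 605,600 L.
(b) Alkalinity to add: (97 − 33) = 64 mg/L as CaCO₃ × 605,600 L = 38,760 g as CaCO₃.
(b) Equivalents: 38,760 g ÷ 50 g/eq = 775.2 eq.
(b) Each mole of Na₂CO₃ supplies 2 eq, so 775.2 / 2 = 387.6 mol.
(b) Mass: 387.6 mol × 106 g/mol = 41,080 g.

(a) 337 g; (b) 41.1 kg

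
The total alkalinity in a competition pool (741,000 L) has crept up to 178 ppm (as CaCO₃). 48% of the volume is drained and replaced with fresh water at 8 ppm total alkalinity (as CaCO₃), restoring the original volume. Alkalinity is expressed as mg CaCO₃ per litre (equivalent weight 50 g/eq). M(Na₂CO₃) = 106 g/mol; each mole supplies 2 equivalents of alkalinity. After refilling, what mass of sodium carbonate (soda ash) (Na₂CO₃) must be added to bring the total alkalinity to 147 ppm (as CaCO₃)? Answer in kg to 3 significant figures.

39.7 kg

After draining 48% and refilling: 178 × 0.52 + 8 × 0.48 = 96.4 ppm.
Deficit to target: 147 − 96.4 = 50.6 mg/L.
As CaCO₃: 50.6 mg/L × 741,000 L = 37,490 g; ÷ 50 g/eq ÷ 2 = 374.9 mol Na₂CO₃.
Mass: 374.9 × 106 = 39,740 g.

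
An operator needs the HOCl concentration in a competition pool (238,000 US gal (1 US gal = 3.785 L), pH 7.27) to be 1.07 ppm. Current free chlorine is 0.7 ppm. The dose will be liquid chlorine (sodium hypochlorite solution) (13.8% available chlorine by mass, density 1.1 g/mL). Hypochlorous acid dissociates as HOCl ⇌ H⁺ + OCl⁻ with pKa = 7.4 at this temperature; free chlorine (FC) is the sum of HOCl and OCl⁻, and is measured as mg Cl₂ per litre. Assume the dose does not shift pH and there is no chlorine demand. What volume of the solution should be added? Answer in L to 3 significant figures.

6.90 L

Volume: 238,000 US gal × 3.785 L/gal = 900,830 L.
[OCl⁻]/[HOCl] = 10^(pH − pKa) = 10^(7.27 − 7.4) = 0.7413; fraction as HOCl = 1/(1 + 0.7413) = 0.5743.
Free chlorine required for 1.07 ppm HOCl: 1.07 / 0.5743 = 1.863 ppm.
FC to add: 1.863 − 0.7 = 1.163 mg/L as Cl₂.
Cl₂ equivalent: 1.163 mg/L × 900,830 L = 1048 g.
Product at 13.8% available Cl: 1048 / 0.138 = 7593 g.
Volume: 7593 g ÷ 1.1 g/mL = 6903 mL.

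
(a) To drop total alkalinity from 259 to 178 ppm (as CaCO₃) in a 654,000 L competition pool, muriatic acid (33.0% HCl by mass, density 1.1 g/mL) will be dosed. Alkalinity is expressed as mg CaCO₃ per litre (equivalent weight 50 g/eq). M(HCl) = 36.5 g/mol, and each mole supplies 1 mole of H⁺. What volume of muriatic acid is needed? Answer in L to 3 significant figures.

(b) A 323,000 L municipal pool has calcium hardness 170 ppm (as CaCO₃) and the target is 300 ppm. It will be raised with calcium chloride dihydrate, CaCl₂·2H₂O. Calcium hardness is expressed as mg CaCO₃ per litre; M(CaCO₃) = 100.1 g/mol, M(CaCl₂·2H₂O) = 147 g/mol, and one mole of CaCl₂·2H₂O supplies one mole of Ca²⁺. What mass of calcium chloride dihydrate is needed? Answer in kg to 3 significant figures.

(a) 107 L; (b) 61.7 kg

(a) Alkalinity to neutralize: (259 − 178) = 81 mg/L as CaCO₃ × 654,000 L = 52,970 g as CaCO₃.
(a) Equivalents of H⁺ required: 52,970 ÷ 50 g/eq = 1059 eq = 1059 mol HCl.
(a) Mass of HCl: 1059 × 36.5 = 38,670 g.
(a) Mass of 33.0% solution: 38,670 / 0.33 = 117,200 g.
(a) Volume: 117,200 g ÷ 1.1 g/mL = 106,500 mL.

(b) Hardness to add: (300 − 170) = 130 mg/L as CaCO₃ × 323,000 L = 41,990 g as CaCO₃.
(b) Moles of Ca²⁺ (1 mol Ca²⁺ ≡ 1 mol CaCO₃): 41,990 / 100.1 g/mol = 419.5 mol.
(b) Mass of CaCl₂·2H₂O: 419.5 × 147 = 61,660 g.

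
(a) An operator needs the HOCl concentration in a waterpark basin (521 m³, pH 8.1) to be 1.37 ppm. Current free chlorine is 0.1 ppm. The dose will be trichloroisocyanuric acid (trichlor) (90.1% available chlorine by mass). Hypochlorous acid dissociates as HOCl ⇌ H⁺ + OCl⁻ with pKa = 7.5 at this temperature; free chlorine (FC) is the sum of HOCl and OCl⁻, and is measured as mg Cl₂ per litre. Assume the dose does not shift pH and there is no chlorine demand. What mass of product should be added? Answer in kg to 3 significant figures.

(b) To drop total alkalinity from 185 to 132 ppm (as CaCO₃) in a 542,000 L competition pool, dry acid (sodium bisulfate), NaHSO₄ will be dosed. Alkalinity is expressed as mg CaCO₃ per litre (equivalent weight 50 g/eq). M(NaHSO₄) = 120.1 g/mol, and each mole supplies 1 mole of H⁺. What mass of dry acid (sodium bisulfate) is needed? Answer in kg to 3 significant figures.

(a) Volume: 521 m³ = 521,000 L.
(a) [OCl⁻]/[HOCl] = 10^(pH − pKa) = 10^(8.1 − 7.5) = 3.981; fraction as HOCl = 1/(1 + 3.981) = 0.2008.
(a) Free chlorine required for 1.37 ppm HOCl: 1.37 / 0.2008 = 6.824 ppm.
(a) FC to add: 6.824 − 0.1 = 6.724 mg/L as Cl₂.
(a) Cl₂ equivalent: 6.724 mg/L × 521,000 L = 3503 g.
(a) Product at 90.1% available Cl: 3503 / 0.901 = 3888 g.

(b) Alkalinity to neutralize: (185 − 132) = 53 mg/L as CaCO₃ × 542,000 L = 28,730 g as CaCO₃.
(b) Equivalents of H⁺ required: 28,730 ÷ 50 g/eq = 574.5 eq = 574.5 mol NaHSO₄.
(b) Mass of NaHSO₄: 574.5 × 120.1 = 69,000 g.

(a) 3.89 kg; (b) 69.0 kg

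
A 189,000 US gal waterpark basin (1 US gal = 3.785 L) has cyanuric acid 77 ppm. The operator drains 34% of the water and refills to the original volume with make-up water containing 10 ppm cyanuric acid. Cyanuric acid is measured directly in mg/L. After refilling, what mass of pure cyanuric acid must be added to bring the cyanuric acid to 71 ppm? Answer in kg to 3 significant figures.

12.0 kg

Volume: 189,000 US gal × 3.785 L/gal = 715,365 L.
After draining 34% and refilling: 77 × 0.66 + 10 × 0.34 = 54.22 ppm.
Deficit to target: 71 − 54.22 = 16.78 mg/L.
Mass: 16.78 mg/L × 715,365 L = 12,000 g cyanuric acid.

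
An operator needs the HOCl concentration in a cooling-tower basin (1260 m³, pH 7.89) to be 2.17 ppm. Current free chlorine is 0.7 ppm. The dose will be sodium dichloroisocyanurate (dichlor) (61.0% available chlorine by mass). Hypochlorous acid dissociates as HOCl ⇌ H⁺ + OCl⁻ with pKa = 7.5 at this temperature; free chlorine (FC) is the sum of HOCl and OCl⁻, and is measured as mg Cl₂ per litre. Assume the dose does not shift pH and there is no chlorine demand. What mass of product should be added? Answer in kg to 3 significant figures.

14.0 kg

Volume: 1260 m³ = 1,260,000 L.
[OCl⁻]/[HOCl] = 10^(pH − pKa) = 10^(7.89 − 7.5) = 2.455; fraction as HOCl = 1/(1 + 2.455) = 0.2895.
Free chlorine required for 2.17 ppm HOCl: 2.17 / 0.2895 = 7.497 ppm.
FC to add: 7.497 − 0.7 = 6.797 mg/L as Cl₂.
Cl₂ equivalent: 6.797 mg/L × 1,260,000 L = 8564 g.
Product at 61.0% available Cl: 8564 / 0.61 = 14,040 g.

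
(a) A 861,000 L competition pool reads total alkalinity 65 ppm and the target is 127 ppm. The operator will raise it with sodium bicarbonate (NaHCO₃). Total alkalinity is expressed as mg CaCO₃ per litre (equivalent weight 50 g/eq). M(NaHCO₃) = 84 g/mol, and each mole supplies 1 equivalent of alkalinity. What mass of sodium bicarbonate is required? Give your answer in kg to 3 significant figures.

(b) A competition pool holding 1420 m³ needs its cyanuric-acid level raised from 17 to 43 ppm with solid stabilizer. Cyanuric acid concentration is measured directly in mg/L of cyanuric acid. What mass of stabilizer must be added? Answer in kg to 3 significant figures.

(a) Alkalinity to add: (127 − 65) = 62 mg/L as CaCO₃ × 861,000 L = 53,380 g as CaCO₃.
(a) Equivalents: 53,380 g ÷ 50 g/eq = 1068 eq.
(a) NaHCO₃ supplies 1 eq per mole → 1068 mol.
(a) Mass: 1068 mol × 84 g/mol = 89,680 g.

(b) Volume: 1420 m³ = 1,420,000 L.
(b) CYA to add: (43 − 17) = 26 mg/L × 1,420,000 L = 36,920 g cyanuric acid.

(a) 89.7 kg; (b) 36.9 kg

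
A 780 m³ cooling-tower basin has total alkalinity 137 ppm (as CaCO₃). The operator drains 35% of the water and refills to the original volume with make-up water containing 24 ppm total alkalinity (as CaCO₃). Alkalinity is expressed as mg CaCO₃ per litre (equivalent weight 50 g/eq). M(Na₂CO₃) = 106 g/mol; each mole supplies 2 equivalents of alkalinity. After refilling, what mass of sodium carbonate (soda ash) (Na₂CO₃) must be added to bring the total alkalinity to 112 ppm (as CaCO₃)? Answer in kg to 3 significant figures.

Volume: 780 m³ = 780,000 L.
After draining 35% and refilling: 137 × 0.65 + 24 × 0.35 = 97.45 ppm.
Deficit to target: 112 − 97.45 = 14.55 mg/L.
As CaCO₃: 14.55 mg/L × 780,000 L = 11,350 g; ÷ 50 g/eq ÷ 2 = 113.5 mol Na₂CO₃.
Mass: 113.5 × 106 = 12,030 g.

12.0 kg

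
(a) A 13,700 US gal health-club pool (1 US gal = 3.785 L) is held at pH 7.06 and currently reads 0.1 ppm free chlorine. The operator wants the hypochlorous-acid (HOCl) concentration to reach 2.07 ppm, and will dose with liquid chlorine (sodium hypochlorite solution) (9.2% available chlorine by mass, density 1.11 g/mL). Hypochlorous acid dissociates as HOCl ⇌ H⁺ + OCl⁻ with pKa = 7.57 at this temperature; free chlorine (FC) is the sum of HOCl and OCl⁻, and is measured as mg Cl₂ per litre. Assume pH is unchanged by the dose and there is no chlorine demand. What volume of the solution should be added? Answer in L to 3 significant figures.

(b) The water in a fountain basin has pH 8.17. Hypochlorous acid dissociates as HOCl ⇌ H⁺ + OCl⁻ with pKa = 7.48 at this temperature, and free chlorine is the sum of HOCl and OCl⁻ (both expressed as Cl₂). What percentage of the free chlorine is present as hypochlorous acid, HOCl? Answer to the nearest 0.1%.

(a) 1.33 L; (b) 17.0%

(a) Volume: 13,700 US gal × 3.785 L/gal = 51,854 L.
(a) [OCl⁻]/[HOCl] = 10^(pH − pKa) = 10^(7.06 − 7.57) = 0.309; fraction as HOCl = 1/(1 + 0.309) = 0.7639.
(a) Free chlorine required for 2.07 ppm HOCl: 2.07 / 0.7639 = 2.71 ppm.
(a) FC to add: 2.71 − 0.1 = 2.61 mg/L as Cl₂.
(a) Cl₂ equivalent: 2.61 mg/L × 51,854 L = 135.3 g.
(a) Product at 9.2% available Cl: 135.3 / 0.092 = 1471 g.
(a) Volume: 1471 g ÷ 1.11 g/mL = 1325 mL.

(b) [OCl⁻]/[HOCl] = 10^(pH − pKa) = 10^(8.17 − 7.48) = 10^0.69 = 4.898.
(b) Fraction as HOCl = 1 / (1 + 4.898) = 0.1696.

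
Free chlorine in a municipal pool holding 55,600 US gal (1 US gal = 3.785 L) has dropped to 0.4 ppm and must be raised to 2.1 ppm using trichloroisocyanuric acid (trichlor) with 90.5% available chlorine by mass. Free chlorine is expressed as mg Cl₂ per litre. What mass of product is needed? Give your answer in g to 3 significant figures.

Volume: 55,600 US gal × 3.785 L/gal = 210,446 L.
Chlorine deficit: 2.1 − 0.4 = 1.7 ppm = 1.7 mg/L as Cl₂.
Cl₂ equivalent needed: 1.7 mg/L × 210,446 L = 357,800 mg = 357.8 g.
Product at 90.5% available chlorine: 357.8 / 0.905 = 395.3 g.

395 g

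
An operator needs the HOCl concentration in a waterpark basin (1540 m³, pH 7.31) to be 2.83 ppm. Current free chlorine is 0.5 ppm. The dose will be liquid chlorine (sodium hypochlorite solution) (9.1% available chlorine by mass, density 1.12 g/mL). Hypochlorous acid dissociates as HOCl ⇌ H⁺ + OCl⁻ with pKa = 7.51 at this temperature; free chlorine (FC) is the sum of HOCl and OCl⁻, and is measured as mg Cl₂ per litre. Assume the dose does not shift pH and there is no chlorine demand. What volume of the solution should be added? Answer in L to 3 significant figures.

62.2 L

Volume: 1540 m³ = 1,540,000 L.
[OCl⁻]/[HOCl] = 10^(pH − pKa) = 10^(7.31 − 7.51) = 0.631; fraction as HOCl = 1/(1 + 0.631) = 0.6131.
Free chlorine required for 2.83 ppm HOCl: 2.83 / 0.6131 = 4.616 ppm.
FC to add: 4.616 − 0.5 = 4.116 mg/L as Cl₂.
Cl₂ equivalent: 4.116 mg/L × 1,540,000 L = 6338 g.
Product at 9.1% available Cl: 6338 / 0.091 = 69,650 g.
Volume: 69,650 g ÷ 1.12 g/mL = 62,190 mL.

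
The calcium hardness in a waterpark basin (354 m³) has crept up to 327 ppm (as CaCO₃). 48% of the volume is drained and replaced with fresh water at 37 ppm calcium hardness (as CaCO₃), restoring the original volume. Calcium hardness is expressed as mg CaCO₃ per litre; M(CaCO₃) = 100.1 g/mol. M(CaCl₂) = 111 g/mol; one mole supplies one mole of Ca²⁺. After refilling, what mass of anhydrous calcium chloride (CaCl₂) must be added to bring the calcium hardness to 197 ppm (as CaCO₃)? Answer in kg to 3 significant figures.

Volume: 354 m³ = 354,000 L.
After draining 48% and refilling: 327 × 0.52 + 37 × 0.48 = 187.8 ppm.
Deficit to target: 197 − 187.8 = 9.2 mg/L.
As CaCO₃: 9.2 mg/L × 354,000 L = 3257 g; ÷ 100.1 = 32.54 mol Ca²⁺.
Mass: 32.54 × 111 = 3611 g.

3.61 kg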